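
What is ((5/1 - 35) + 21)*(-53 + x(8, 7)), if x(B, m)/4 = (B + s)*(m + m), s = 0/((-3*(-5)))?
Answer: -3555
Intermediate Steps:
s = 0 (s = 0/15 = 0*(1/15) = 0)
x(B, m) = 8*B*m (x(B, m) = 4*((B + 0)*(m + m)) = 4*(B*(2*m)) = 4*(2*B*m) = 8*B*m)
((5/1 - 35) + 21)*(-53 + x(8, 7)) = ((5/1 - 35) + 21)*(-53 + 8*8*7) = ((5*1 - 35) + 21)*(-53 + 448) = ((5 - 35) + 21)*395 = (-30 + 21)*395 = -9*395 = -3555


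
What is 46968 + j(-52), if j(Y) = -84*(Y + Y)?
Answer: 55704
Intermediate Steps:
j(Y) = -168*Y
46968 + j(-52) = 46968 - 168*(-52) = 46968 + 8736 = 55704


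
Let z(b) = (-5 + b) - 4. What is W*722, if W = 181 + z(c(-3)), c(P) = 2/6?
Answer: 373274/3 ≈ 1.2442e+5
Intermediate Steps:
c(P) = ⅓ (c(P) = 2*(⅙) = ⅓)
z(b) = -9 + b
W = 517/3 (W = 181 + (-9 + ⅓) = 181 - 26/3 = 517/3 ≈ 172.33)
W*722 = (517/3)*722 = 373274/3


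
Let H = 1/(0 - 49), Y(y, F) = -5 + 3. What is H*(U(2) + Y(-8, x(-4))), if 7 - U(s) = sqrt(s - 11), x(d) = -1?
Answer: -5/49 + 3*I/49 ≈ -0.10204 + 0.061224*I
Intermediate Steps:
Y(y, F) = -2
H = -1/49 (H = 1/(-49) = -1/49 ≈ -0.020408)
U(s) = 7 - sqrt(-11 + s) (U(s) = 7 - sqrt(s - 11) = 7 - sqrt(-11 + s))
H*(U(2) + Y(-8, x(-4))) = -((7 - sqrt(-11 + 2)) - 2)/49 = -((7 - sqrt(-9)) - 2)/49 = -((7 - 3*I) - 2)/49 = -(5 - 3*I)/49 = -5/49 + 3*I/49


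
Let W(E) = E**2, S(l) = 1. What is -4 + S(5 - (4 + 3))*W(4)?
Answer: 12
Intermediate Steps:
-4 + S(5 - (4 + 3))*W(4) = -4 + 1*4**2 = -4 + 1*16 = -4 + 16 = 12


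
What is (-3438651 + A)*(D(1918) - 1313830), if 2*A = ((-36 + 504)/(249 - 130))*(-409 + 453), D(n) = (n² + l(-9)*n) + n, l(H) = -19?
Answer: -136223167583430/17 ≈ -8.0131e+12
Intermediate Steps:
D(n) = n² - 18*n (D(n) = (n² - 19*n) + n = n² - 18*n)
A = 10296/119 (A = (((-36 + 504)/(249 - 130))*(-409 + 453))/2 = ((468/119)*44)/2 = (½)*(20592/119) = 10296/119 ≈ 86.521)
(-3438651 + A)*(D(1918) - 1313830) = (-3438651 + 10296/119)*(1918*(-18 + 1918) - 1313830) = -409189173*(1918*1900 - 1313830)/119 = -409189173*(3644200 - 1313830)/119 = -409189173/119*2330370 = -136223167583430/17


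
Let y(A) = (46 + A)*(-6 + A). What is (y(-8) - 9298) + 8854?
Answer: -976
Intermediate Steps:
y(A) = (-6 + A)*(46 + A)
(y(-8) - 9298) + 8854 = ((-276 + (-8)² + 40*(-8)) - 9298) + 8854 = ((-276 + 64 - 320) - 9298) + 8854 = (-532 - 9298) + 8854 = -9830 + 8854 = -976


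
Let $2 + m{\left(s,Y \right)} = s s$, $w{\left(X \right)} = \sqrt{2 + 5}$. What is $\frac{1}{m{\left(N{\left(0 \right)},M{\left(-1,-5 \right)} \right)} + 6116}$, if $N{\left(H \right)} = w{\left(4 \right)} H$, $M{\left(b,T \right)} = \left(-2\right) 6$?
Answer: $\frac{1}{6114} \approx 0.00016356$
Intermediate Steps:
$w{\left(X \right)} = \sqrt{7}$
$M{\left(b,T \right)} = -12$
$N{\left(H \right)} = H \sqrt{7}$ ($N{\left(H \right)} = \sqrt{7} H = H \sqrt{7}$)
$m{\left(s,Y \right)} = -2 + s^{2}$ ($m{\left(s,Y \right)} = -2 + s s = -2 + s^{2}$)
$\frac{1}{m{\left(N{\left(0 \right)},M{\left(-1,-5 \right)} \right)} + 6116} = \frac{1}{\left(-2 + \left(0 \sqrt{7}\right)^{2}\right) + 6116} = \frac{1}{\left(-2 + 0^{2}\right) + 6116} = \frac{1}{\left(-2 + 0\right) + 6116} = \frac{1}{-2 + 6116} = \frac{1}{6114}$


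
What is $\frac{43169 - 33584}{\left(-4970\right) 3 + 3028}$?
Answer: $- \frac{9585}{11882} \approx -0.80668$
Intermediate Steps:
$\frac{43169 - 33584}{\left(-4970\right) 3 + 3028} = \frac{9585}{-14910 + 3028} = \frac{9585}{-11882} = 9585 \left(- \frac{1}{11882}\right) = - \frac{9585}{11882}$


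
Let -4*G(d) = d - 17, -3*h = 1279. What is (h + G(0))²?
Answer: 25654225/144 ≈ 1.7815e+5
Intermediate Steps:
h = -1279/3 (h = -⅓*1279 = -1279/3 ≈ -426.33)
G(d) = 17/4 - d/4 (G(d) = -(d - 17)/4 = -(-17 + d)/4 = 17/4 - d/4)
(h + G(0))² = (-1279/3 + (17/4 - ¼*0))² = (-1279/3 + (17/4 + 0))² = (-1279/3 + 17/4)² = (-5065/12)² = 25654225/144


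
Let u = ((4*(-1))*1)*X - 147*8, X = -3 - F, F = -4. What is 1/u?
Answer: -1/1180 ≈ -0.00084746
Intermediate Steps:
X = 1 (X = -3 - 1*(-4) = -3 + 4 = 1)
u = -1180 (u = ((4*(-1))*1)*1 - 147*8 = -4*1*1 - 1176 = -4*1 - 1176 = -4 - 1176 = -1180)
1/u = 1/(-1180) = -1/1180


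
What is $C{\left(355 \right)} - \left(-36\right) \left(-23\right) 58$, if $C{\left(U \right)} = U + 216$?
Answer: $-47453$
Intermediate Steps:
$C{\left(U \right)} = 216 + U$
$C{\left(355 \right)} - \left(-36\right) \left(-23\right) 58 = \left(216 + 355\right) - \left(-36\right) \left(-23\right) 58 = 571 - 828 \cdot 58 = 571 - 48024 = -47453$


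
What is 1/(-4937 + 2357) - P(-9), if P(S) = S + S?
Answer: 46439/2580 ≈ 18.000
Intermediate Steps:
P(S) = 2*S
1/(-4937 + 2357) - P(-9) = 1/(-4937 + 2357) - 2*(-9) = 1/(-2580) - 1*(-18) = -1/2580 + 18 = 46439/2580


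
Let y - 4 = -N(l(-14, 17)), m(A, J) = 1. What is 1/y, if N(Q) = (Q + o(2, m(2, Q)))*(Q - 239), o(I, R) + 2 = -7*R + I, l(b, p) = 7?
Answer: 1/4 ≈ 0.25000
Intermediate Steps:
o(I, R) = -2 + I - 7*R (o(I, R) = -2 + (-7*R + I) = -2 + (I - 7*R) = -2 + I - 7*R)
N(Q) = (-239 + Q)*(-7 + Q) (N(Q) = (Q + (-2 + 2 - 7*1))*(Q - 239) = (Q + (-2 + 2 - 7))*(-239 + Q) = (Q - 7)*(-239 + Q) = (-7 + Q)*(-239 + Q) = (-239 + Q)*(-7 + Q))
y = 4 (y = 4 - (1673 + 7**2 - 246*7) = 4 - (1673 + 49 - 1722) = 4 - 1*0 = 4 + 0 = 4)
1/y = 1/4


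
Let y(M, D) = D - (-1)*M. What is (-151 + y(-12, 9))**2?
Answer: 23716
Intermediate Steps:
y(M, D) = D + M
(-151 + y(-12, 9))**2 = (-151 + (9 - 12))**2 = (-151 - 3)**2 = (-154)**2 = 23716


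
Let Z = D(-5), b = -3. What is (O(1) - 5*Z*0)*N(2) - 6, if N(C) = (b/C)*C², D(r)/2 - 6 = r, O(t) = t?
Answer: -12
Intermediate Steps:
D(r) = 12 + 2*r
Z = 2 (Z = 12 + 2*(-5) = 12 - 10 = 2)
N(C) = -3*C (N(C) = (-3/C)*C² = -3*C)
(O(1) - 5*Z*0)*N(2) - 6 = (1 - 5*2*0)*(-3*2) - 6 = (1 - 10*0)*(-6) - 6 = (1 + 0)*(-6) - 6 = 1*(-6) - 6 = -6 - 6 = -12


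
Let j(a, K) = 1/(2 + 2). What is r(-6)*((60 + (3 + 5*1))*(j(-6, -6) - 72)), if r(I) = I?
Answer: 29274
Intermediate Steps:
j(a, K) = ¼ (j(a, K) = 1/4 = ¼)
r(-6)*((60 + (3 + 5*1))*(j(-6, -6) - 72)) = -6*(60 + (3 + 5*1))*(¼ - 72) = -6*(60 + (3 + 5))*(-287)/4 = -6*(60 + 8)*(-287)/4 = -408*(-287)/4 = -6*(-4879) = 29274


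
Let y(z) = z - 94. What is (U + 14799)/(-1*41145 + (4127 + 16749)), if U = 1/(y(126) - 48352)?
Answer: -715087679/979398080 ≈ -0.73013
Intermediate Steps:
y(z) = -94 + z
U = -1/48320 (U = 1/((-94 + 126) - 48352) = 1/(32 - 48352) = 1/(-48320) = -1/48320 ≈ -2.0695e-5)
(U + 14799)/(-1*41145 + (4127 + 16749)) = (-1/48320 + 14799)/(-1*41145 + (4127 + 16749)) = 715087679/(48320*(-41145 + 20876)) = (715087679/48320)/(-20269) = (715087679/48320)*(-1/20269) = -715087679/979398080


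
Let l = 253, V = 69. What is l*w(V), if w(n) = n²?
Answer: 1204533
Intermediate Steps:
l*w(V) = 253*69² = 253*4761 = 1204533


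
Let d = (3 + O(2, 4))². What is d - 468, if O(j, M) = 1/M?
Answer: -7319/16 ≈ -457.44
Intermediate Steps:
O(j, M) = 1/M
d = 169/16 (d = (3 + 1/4)² = (3 + ¼)² = (13/4)² = 169/16 ≈ 10.563)
d - 468 = 169/16 - 468 = -7319/16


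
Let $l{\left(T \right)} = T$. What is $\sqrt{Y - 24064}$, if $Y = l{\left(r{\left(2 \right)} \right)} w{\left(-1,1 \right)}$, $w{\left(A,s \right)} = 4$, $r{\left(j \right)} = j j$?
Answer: $12 i \sqrt{167} \approx 155.07 i$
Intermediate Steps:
$r{\left(j \right)} = j^{2}$
$Y = 16$ ($Y = 2^{2} \cdot 4 = 4 \cdot 4 = 16$)
$\sqrt{Y - 24064} = \sqrt{16 - 24064} = \sqrt{-24048} = 12 i \sqrt{167}$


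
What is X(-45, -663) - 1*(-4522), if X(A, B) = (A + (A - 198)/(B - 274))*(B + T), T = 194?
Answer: 23898532/937 ≈ 25505.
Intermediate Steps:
X(A, B) = (194 + B)*(A + (-198 + A)/(-274 + B)) (X(A, B) = (A + (A - 198)/(B - 274))*(B + 194) = (A + (-198 + A)/(-274 + B))*(194 + B) = (194 + B)*(A + (-198 + A)/(-274 + B)))
X(-45, -663) - 1*(-4522) = (-38412 - 52962*(-45) - 198*(-663) - 45*(-663)² - 79*(-45)*(-663))/(-274 - 663) - 1*(-4522) = (-38412 + 2383290 + 131274 - 45*439569 - 2356965)/(-937) + 4522 = -(-38412 + 2383290 + 131274 - 19780605 - 2356965)/937 + 4522 = -1/937*(-19661418) + 4522 = 19661418/937 + 4522 = 23898532/937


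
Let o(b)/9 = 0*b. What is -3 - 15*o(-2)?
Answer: -3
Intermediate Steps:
o(b) = 0 (o(b) = 9*(0*b) = 9*0 = 0)
-3 - 15*o(-2) = -3 - 15*0 = -3 + 0 = -3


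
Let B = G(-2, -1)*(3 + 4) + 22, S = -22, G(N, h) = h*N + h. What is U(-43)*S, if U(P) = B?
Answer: -638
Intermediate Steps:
G(N, h) = h + N*h (G(N, h) = N*h + h = h + N*h)
B = 29 (B = (-(1 - 2))*(3 + 4) + 22 = -1*(-1)*7 + 22 = 1*7 + 22 = 7 + 22 = 29)
U(P) = 29
U(-43)*S = 29*(-22) = -638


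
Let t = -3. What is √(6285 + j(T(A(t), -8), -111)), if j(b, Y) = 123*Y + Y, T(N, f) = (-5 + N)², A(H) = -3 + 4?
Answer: 3*I*√831 ≈ 86.481*I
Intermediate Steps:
A(H) = 1
j(b, Y) = 124*Y
√(6285 + j(T(A(t), -8), -111)) = √(6285 + 124*(-111)) = √(6285 - 13764) = √(-7479) = 3*I*√831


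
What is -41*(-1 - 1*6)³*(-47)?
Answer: -660961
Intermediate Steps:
-41*(-1 - 1*6)³*(-47) = -41*(-1 - 6)³*(-47) = -41*(-7)³*(-47) = -41*(-343)*(-47) = 14063*(-47) = -660961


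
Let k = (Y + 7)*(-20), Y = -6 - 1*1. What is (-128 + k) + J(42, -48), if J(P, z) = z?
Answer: -176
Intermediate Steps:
Y = -7 (Y = -6 - 1 = -7)
k = 0 (k = (-7 + 7)*(-20) = 0*(-20) = 0)
(-128 + k) + J(42, -48) = (-128 + 0) - 48 = -128 - 48 = -176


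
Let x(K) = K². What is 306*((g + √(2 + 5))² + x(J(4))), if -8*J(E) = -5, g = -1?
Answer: 82161/32 - 612*√7 ≈ 948.33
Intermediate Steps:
J(E) = 5/8 (J(E) = -⅛*(-5) = 5/8)
306*((g + √(2 + 5))² + x(J(4))) = 306*((-1 + √(2 + 5))² + (5/8)²) = 306*((-1 + √7)² + 25/64) = 306*(25/64 + (-1 + √7)²) = 3825/32 + 306*(-1 + √7)²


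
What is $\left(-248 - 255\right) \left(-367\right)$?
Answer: $184601$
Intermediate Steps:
$\left(-248 - 255\right) \left(-367\right) = \left(-503\right) \left(-367\right) = 184601$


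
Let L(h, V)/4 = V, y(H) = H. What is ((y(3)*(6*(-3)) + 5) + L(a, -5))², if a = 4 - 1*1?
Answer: 4761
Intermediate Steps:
a = 3 (a = 4 - 1 = 3)
L(h, V) = 4*V
((y(3)*(6*(-3)) + 5) + L(a, -5))² = ((3*(6*(-3)) + 5) + 4*(-5))² = ((3*(-18) + 5) - 20)² = ((-54 + 5) - 20)² = (-49 - 20)² = (-69)² = 4761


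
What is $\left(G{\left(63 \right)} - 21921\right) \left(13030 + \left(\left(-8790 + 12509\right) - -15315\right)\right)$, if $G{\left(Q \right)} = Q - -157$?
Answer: $-695820864$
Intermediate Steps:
$G{\left(Q \right)} = 157 + Q$ ($G{\left(Q \right)} = Q + 157 = 157 + Q$)
$\left(G{\left(63 \right)} - 21921\right) \left(13030 + \left(\left(-8790 + 12509\right) - -15315\right)\right) = \left(\left(157 + 63\right) - 21921\right) \left(13030 + \left(\left(-8790 + 12509\right) - -15315\right)\right) = \left(220 - 21921\right) \left(13030 + \left(3719 + 15315\right)\right) = - 21701 \left(13030 + 19034\right) = \left(-21701\right) 32064 = -695820864$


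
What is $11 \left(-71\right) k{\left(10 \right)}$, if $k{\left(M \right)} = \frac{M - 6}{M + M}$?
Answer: $- \frac{781}{5} \approx -156.2$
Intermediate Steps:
$k{\left(M \right)} = \frac{-6 + M}{2 M}$
$11 \left(-71\right) k{\left(10 \right)} = 11 \left(-71\right) \frac{-6 + 10}{2 \cdot 10} = - 781 \cdot \frac{1}{2} \cdot \frac{1}{10} \cdot 4 = \left(-781\right) \frac{1}{5} = - \frac{781}{5}$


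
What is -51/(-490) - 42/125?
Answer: -2841/12250 ≈ -0.23192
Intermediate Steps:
-51/(-490) - 42/125 = -51*(-1/490) - 42*1/125 = 51/490 - 42/125 = -2841/12250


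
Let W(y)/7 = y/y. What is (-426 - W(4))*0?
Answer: 0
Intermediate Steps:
W(y) = 7 (W(y) = 7*(y/y) = 7*1 = 7)
(-426 - W(4))*0 = (-426 - 1*7)*0 = (-426 - 7)*0 = -433*0 = 0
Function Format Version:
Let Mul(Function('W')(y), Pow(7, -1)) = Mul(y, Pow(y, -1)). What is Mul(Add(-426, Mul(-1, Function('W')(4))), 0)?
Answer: 0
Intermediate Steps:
Function('W')(y) = 7 (Function('W')(y) = Mul(7, Mul(y, Pow(y, -1))) = Mul(7, 1) = 7)
Mul(Add(-426, Mul(-1, Function('W')(4))), 0) = Mul(Add(-426, Mul(-1, 7)), 0) = Mul(Add(-426, -7), 0) = Mul(-433, 0) = 0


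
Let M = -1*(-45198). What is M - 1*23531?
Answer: 21667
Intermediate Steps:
M = 45198
M - 1*23531 = 45198 - 1*23531 = 45198 - 23531 = 21667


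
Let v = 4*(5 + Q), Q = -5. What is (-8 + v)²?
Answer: 64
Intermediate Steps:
v = 0 (v = 4*(5 - 5) = 4*0 = 0)
(-8 + v)² = (-8 + 0)² = (-8)² = 64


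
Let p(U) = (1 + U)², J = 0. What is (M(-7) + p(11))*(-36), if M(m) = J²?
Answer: -5184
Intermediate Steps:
M(m) = 0 (M(m) = 0² = 0)
(M(-7) + p(11))*(-36) = (0 + (1 + 11)²)*(-36) = (0 + 12²)*(-36) = (0 + 144)*(-36) = 144*(-36) = -5184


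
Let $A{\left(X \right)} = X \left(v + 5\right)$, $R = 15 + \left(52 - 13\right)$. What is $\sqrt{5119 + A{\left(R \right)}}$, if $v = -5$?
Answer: $\sqrt{5119} \approx 71.547$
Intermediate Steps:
$R = 54$ ($R = 15 + 39 = 54$)
$A{\left(X \right)} = 0$ ($A{\left(X \right)} = X \left(-5 + 5\right) = X 0 = 0$)
$\sqrt{5119 + A{\left(R \right)}} = \sqrt{5119 + 0} = \sqrt{5119}$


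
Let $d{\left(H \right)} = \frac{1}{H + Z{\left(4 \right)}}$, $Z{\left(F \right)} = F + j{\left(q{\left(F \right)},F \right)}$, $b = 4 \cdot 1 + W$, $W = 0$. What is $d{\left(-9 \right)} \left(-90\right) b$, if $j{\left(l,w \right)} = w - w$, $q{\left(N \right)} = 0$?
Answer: $72$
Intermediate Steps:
$b = 4$ ($b = 4 \cdot 1 + 0 = 4 + 0 = 4$)
$j{\left(l,w \right)} = 0$
$Z{\left(F \right)} = F$ ($Z{\left(F \right)} = F + 0 = F$)
$d{\left(H \right)} = \frac{1}{4 + H}$ ($d{\left(H \right)} = \frac{1}{H + 4} = \frac{1}{4 + H}$)
$d{\left(-9 \right)} \left(-90\right) b = \frac{1}{4 - 9} \left(-90\right) 4 = \frac{1}{-5} \left(-90\right) 4 = \left(- \frac{1}{5}\right) \left(-90\right) 4 = 18 \cdot 4 = 72$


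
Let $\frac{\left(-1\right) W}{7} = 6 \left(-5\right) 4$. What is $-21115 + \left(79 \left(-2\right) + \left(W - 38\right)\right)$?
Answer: $-20471$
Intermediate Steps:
$W = 840$ ($W = - 7 \cdot 6 \left(-5\right) 4 = - 7 \left(\left(-30\right) 4\right) = \left(-7\right) \left(-120\right) = 840$)
$-21115 + \left(79 \left(-2\right) + \left(W - 38\right)\right) = -21115 + \left(79 \left(-2\right) + \left(840 - 38\right)\right) = -21115 + \left(-158 + \left(840 - 38\right)\right) = -21115 + \left(-158 + 802\right) = -21115 + 644 = -20471$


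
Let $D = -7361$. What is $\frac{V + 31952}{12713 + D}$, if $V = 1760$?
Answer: $\frac{4214}{669} \approx 6.299$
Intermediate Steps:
$\frac{V + 31952}{12713 + D} = \frac{1760 + 31952}{12713 - 7361} = \frac{33712}{5352} = 33712 \cdot \frac{1}{5352} = \frac{4214}{669}$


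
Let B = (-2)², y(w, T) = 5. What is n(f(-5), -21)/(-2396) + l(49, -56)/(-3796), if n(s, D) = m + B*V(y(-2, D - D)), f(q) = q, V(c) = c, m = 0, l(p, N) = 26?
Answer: -1329/87454 ≈ -0.015197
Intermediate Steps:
B = 4
n(s, D) = 20 (n(s, D) = 0 + 4*5 = 0 + 20 = 20)
n(f(-5), -21)/(-2396) + l(49, -56)/(-3796) = 20/(-2396) + 26/(-3796) = 20*(-1/2396) + 26*(-1/3796) = -5/599 - 1/146 = -1329/87454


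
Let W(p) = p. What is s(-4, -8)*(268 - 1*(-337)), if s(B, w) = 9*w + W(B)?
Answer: -45980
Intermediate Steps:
s(B, w) = B + 9*w (s(B, w) = 9*w + B = B + 9*w)
s(-4, -8)*(268 - 1*(-337)) = (-4 + 9*(-8))*(268 - 1*(-337)) = (-4 - 72)*(268 + 337) = -76*605 = -45980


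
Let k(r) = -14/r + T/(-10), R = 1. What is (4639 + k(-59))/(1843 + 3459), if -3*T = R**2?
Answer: 8211509/9384540 ≈ 0.87500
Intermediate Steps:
T = -1/3 (T = -1/3*1**2 = -1/3*1 = -1/3 ≈ -0.33333)
k(r) = 1/30 - 14/r (k(r) = -14/r - 1/3/(-10) = -14/r - 1/3*(-1/10) = -14/r + 1/30 = 1/30 - 14/r)
(4639 + k(-59))/(1843 + 3459) = (4639 + (1/30)*(-420 - 59)/(-59))/(1843 + 3459) = (4639 + (1/30)*(-1/59)*(-479))/5302 = (4639 + 479/1770)*(1/5302) = (8211509/1770)*(1/5302) = 8211509/9384540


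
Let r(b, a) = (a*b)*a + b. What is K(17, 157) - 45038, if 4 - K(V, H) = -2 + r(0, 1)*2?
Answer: -45032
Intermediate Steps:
r(b, a) = b + b*a² (r(b, a) = b*a² + b = b + b*a²)
K(V, H) = 6 (K(V, H) = 4 - (-2 + (0*(1 + 1²))*2) = 4 - (-2 + (0*(1 + 1))*2) = 4 - (-2 + (0*2)*2) = 4 - (-2 + 0*2) = 4 - (-2 + 0) = 4 - 1*(-2) = 4 + 2 = 6)
K(17, 157) - 45038 = 6 - 45038 = -45032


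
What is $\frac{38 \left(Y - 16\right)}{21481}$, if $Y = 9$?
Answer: $- \frac{266}{21481} \approx -0.012383$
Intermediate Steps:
$\frac{38 \left(Y - 16\right)}{21481} = \frac{38 \left(9 - 16\right)}{21481} = 38 \left(-7\right) \frac{1}{21481} = \left(-266\right) \frac{1}{21481} = - \frac{266}{21481}$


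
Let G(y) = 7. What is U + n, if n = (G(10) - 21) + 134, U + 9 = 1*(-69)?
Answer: 42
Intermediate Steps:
U = -78 (U = -9 + 1*(-69) = -9 - 69 = -78)
n = 120 (n = (7 - 21) + 134 = -14 + 134 = 120)
U + n = -78 + 120 = 42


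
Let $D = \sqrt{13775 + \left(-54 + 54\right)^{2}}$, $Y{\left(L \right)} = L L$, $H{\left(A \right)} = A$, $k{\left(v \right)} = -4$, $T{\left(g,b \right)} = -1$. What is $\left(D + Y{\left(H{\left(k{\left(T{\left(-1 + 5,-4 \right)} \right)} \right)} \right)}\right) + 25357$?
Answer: $25373 + 5 \sqrt{551} \approx 25490.0$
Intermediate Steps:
$Y{\left(L \right)} = L^{2}$
$D = 5 \sqrt{551}$ ($D = \sqrt{13775 + 0^{2}} = \sqrt{13775 + 0} = \sqrt{13775} = 5 \sqrt{551} \approx 117.37$)
$\left(D + Y{\left(H{\left(k{\left(T{\left(-1 + 5,-4 \right)} \right)} \right)} \right)}\right) + 25357 = \left(5 \sqrt{551} + \left(-4\right)^{2}\right) + 25357 = \left(5 \sqrt{551} + 16\right) + 25357 = \left(16 + 5 \sqrt{551}\right) + 25357 = 25373 + 5 \sqrt{551}$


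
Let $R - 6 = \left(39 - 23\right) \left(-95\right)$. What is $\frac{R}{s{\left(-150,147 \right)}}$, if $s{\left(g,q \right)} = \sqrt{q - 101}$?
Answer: $- \frac{757 \sqrt{46}}{23} \approx -223.23$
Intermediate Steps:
$R = -1514$ ($R = 6 + \left(39 - 23\right) \left(-95\right) = 6 + 16 \left(-95\right) = 6 - 1520 = -1514$)
$s{\left(g,q \right)} = \sqrt{-101 + q}$
$\frac{R}{s{\left(-150,147 \right)}} = - \frac{1514}{\sqrt{-101 + 147}} = - \frac{1514}{\sqrt{46}} = - 1514 \frac{\sqrt{46}}{46} = - \frac{757 \sqrt{46}}{23}$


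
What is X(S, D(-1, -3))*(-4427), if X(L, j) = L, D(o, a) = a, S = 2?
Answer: -8854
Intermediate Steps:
X(S, D(-1, -3))*(-4427) = 2*(-4427) = -8854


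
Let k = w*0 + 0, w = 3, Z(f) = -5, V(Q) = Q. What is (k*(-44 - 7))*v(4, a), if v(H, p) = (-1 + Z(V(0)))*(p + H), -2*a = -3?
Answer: 0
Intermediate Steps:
a = 3/2 (a = -½*(-3) = 3/2 ≈ 1.5000)
v(H, p) = -6*H - 6*p (v(H, p) = (-1 - 5)*(p + H) = -6*(H + p) = -6*H - 6*p)
k = 0 (k = 3*0 + 0 = 0 + 0 = 0)
(k*(-44 - 7))*v(4, a) = (0*(-44 - 7))*(-6*4 - 6*3/2) = (0*(-51))*(-24 - 9) = 0*(-33) = 0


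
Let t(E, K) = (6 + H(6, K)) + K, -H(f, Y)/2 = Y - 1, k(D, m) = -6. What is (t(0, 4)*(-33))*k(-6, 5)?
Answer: 792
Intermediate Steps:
H(f, Y) = 2 - 2*Y (H(f, Y) = -2*(Y - 1) = -2*(-1 + Y) = 2 - 2*Y)
t(E, K) = 8 - K (t(E, K) = (6 + (2 - 2*K)) + K = (8 - 2*K) + K = 8 - K)
(t(0, 4)*(-33))*k(-6, 5) = ((8 - 1*4)*(-33))*(-6) = ((8 - 4)*(-33))*(-6) = (4*(-33))*(-6) = -132*(-6) = 792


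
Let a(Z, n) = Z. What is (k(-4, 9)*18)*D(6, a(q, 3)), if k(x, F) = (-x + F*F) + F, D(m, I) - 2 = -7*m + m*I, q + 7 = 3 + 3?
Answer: -77832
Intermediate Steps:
q = -1 (q = -7 + (3 + 3) = -7 + 6 = -1)
D(m, I) = 2 - 7*m + I*m (D(m, I) = 2 + (-7*m + m*I) = 2 + (-7*m + I*m) = 2 - 7*m + I*m)
k(x, F) = F + F² - x (k(x, F) = (-x + F²) + F = (F² - x) + F = F + F² - x)
(k(-4, 9)*18)*D(6, a(q, 3)) = ((9 + 9² - 1*(-4))*18)*(2 - 7*6 - 1*6) = ((9 + 81 + 4)*18)*(2 - 42 - 6) = (94*18)*(-46) = 1692*(-46) = -77832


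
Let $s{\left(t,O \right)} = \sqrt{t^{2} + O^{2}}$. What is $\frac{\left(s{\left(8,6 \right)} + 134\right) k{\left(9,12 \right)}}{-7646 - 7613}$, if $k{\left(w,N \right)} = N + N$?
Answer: $- \frac{3456}{15259} \approx -0.22649$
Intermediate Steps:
$k{\left(w,N \right)} = 2 N$
$s{\left(t,O \right)} = \sqrt{O^{2} + t^{2}}$
$\frac{\left(s{\left(8,6 \right)} + 134\right) k{\left(9,12 \right)}}{-7646 - 7613} = \frac{\left(\sqrt{6^{2} + 8^{2}} + 134\right) 2 \cdot 12}{-7646 - 7613} = \frac{\left(\sqrt{36 + 64} + 134\right) 24}{-15259} = \left(\sqrt{100} + 134\right) 24 \left(- \frac{1}{15259}\right) = \left(10 + 134\right) 24 \left(- \frac{1}{15259}\right) = 144 \cdot 24 \left(- \frac{1}{15259}\right) = 3456 \left(- \frac{1}{15259}\right) = - \frac{3456}{15259}$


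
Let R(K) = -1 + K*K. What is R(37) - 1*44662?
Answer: -43294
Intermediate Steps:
R(K) = -1 + K²
R(37) - 1*44662 = (-1 + 37²) - 1*44662 = (-1 + 1369) - 44662 = 1368 - 44662 = -43294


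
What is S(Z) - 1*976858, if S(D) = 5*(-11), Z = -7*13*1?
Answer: -976913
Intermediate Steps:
Z = -91 (Z = -91*1 = -91)
S(D) = -55
S(Z) - 1*976858 = -55 - 1*976858 = -55 - 976858 = -976913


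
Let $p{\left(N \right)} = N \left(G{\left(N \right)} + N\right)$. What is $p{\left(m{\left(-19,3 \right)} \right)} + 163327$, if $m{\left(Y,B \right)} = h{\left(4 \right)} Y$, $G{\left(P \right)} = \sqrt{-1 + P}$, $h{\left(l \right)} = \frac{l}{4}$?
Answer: $163688 - 38 i \sqrt{5} \approx 1.6369 \cdot 10^{5} - 84.971 i$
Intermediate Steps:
$h{\left(l \right)} = \frac{l}{4}$ ($h{\left(l \right)} = l \frac{1}{4} = \frac{l}{4}$)
$m{\left(Y,B \right)} = Y$ ($m{\left(Y,B \right)} = \frac{1}{4} \cdot 4 Y = 1 Y = Y$)
$p{\left(N \right)} = N \left(N + \sqrt{-1 + N}\right)$ ($p{\left(N \right)} = N \left(\sqrt{-1 + N} + N\right) = N \left(N + \sqrt{-1 + N}\right)$)
$p{\left(m{\left(-19,3 \right)} \right)} + 163327 = - 19 \left(-19 + \sqrt{-1 - 19}\right) + 163327 = - 19 \left(-19 + \sqrt{-20}\right) + 163327 = - 19 \left(-19 + 2 i \sqrt{5}\right) + 163327 = \left(361 - 38 i \sqrt{5}\right) + 163327 = 163688 - 38 i \sqrt{5}$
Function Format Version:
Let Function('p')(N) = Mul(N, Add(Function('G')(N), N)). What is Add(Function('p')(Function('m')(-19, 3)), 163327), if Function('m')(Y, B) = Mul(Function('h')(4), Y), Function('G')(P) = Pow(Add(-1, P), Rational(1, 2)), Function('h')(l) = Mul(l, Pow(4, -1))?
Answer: Add(163688, Mul(-38, I, Pow(5, Rational(1, 2)))) ≈ Add(1.6369e+5, Mul(-84.971, I))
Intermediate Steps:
Function('h')(l) = Mul(Rational(1, 4), l) (Function('h')(l) = Mul(l, Rational(1, 4)) = Mul(Rational(1, 4), l))
Function('m')(Y, B) = Y (Function('m')(Y, B) = Mul(Mul(Rational(1, 4), 4), Y) = Mul(1, Y) = Y)
Function('p')(N) = Mul(N, Add(N, Pow(Add(-1, N), Rational(1, 2)))) (Function('p')(N) = Mul(N, Add(Pow(Add(-1, N), Rational(1, 2)), N)) = Mul(N, Add(N, Pow(Add(-1, N), Rational(1, 2)))))
Add(Function('p')(Function('m')(-19, 3)), 163327) = Add(Mul(-19, Add(-19, Pow(Add(-1, -19), Rational(1, 2)))), 163327) = Add(Mul(-19, Add(-19, Pow(-20, Rational(1, 2)))), 163327) = Add(Mul(-19, Add(-19, Mul(2, I, Pow(5, Rational(1, 2))))), 163327) = Add(Add(361, Mul(-38, I, Pow(5, Rational(1, 2)))), 163327) = Add(163688, Mul(-38, I, Pow(5, Rational(1, 2))))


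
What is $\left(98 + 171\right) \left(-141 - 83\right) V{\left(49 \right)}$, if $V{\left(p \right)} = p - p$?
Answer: $0$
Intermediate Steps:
$V{\left(p \right)} = 0$
$\left(98 + 171\right) \left(-141 - 83\right) V{\left(49 \right)} = \left(98 + 171\right) \left(-141 - 83\right) 0 = 269 \left(-224\right) 0 = \left(-60256\right) 0 = 0$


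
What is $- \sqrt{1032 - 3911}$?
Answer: $- i \sqrt{2879} \approx - 53.656 i$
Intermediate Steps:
$- \sqrt{1032 - 3911} = - \sqrt{-2879} = - i \sqrt{2879}$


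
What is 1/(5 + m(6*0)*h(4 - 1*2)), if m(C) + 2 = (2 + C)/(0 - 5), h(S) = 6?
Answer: -5/47 ≈ -0.10638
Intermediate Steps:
m(C) = -12/5 - C/5 (m(C) = -2 + (2 + C)/(0 - 5) = -2 + (2 + C)/(-5) = -2 + (2 + C)*(-⅕) = -2 + (-⅖ - C/5) = -12/5 - C/5)
1/(5 + m(6*0)*h(4 - 1*2)) = 1/(5 + (-12/5 - 6*0/5)*6) = 1/(5 + (-12/5 - ⅕*0)*6) = 1/(5 + (-12/5 + 0)*6) = 1/(5 - 12/5*6) = 1/(5 - 72/5) = 1/(-47/5) = -5/47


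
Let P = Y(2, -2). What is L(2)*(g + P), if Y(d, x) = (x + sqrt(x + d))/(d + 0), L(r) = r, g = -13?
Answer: -28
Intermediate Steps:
Y(d, x) = (x + sqrt(d + x))/d
P = -1 (P = (-2 + sqrt(2 - 2))/2 = (-2 + sqrt(0))/2 = (-2 + 0)/2 = (1/2)*(-2) = -1)
L(2)*(g + P) = 2*(-13 - 1) = 2*(-14) = -28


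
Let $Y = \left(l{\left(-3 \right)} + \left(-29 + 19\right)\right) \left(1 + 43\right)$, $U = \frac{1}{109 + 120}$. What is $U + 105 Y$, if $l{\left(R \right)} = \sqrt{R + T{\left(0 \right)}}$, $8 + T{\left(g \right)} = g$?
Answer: $- \frac{10579799}{229} + 4620 i \sqrt{11} \approx -46200.0 + 15323.0 i$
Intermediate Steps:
$T{\left(g \right)} = -8 + g$
$l{\left(R \right)} = \sqrt{-8 + R}$ ($l{\left(R \right)} = \sqrt{R + \left(-8 + 0\right)} = \sqrt{R - 8} = \sqrt{-8 + R}$)
$U = \frac{1}{229} \approx 0.0043668$
$Y = -440 + 44 i \sqrt{11}$ ($Y = \left(\sqrt{-8 - 3} + \left(-29 + 19\right)\right) \left(1 + 43\right) = \left(\sqrt{-11} - 10\right) 44 = \left(i \sqrt{11} - 10\right) 44 = \left(-10 + i \sqrt{11}\right) 44 = -440 + 44 i \sqrt{11} \approx -440.0 + 145.93 i$)
$U + 105 Y = \frac{1}{229} + 105 \left(-440 + 44 i \sqrt{11}\right) = \frac{1}{229} - \left(46200 - 4620 i \sqrt{11}\right) = - \frac{10579799}{229} + 4620 i \sqrt{11}$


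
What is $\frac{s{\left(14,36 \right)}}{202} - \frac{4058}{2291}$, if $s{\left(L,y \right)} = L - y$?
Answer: $- \frac{435059}{231391} \approx -1.8802$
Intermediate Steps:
$\frac{s{\left(14,36 \right)}}{202} - \frac{4058}{2291} = \frac{14 - 36}{202} - \frac{4058}{2291} = \left(14 - 36\right) \frac{1}{202} - \frac{4058}{2291} = \left(-22\right) \frac{1}{202} - \frac{4058}{2291} = - \frac{11}{101} - \frac{4058}{2291} = - \frac{435059}{231391}$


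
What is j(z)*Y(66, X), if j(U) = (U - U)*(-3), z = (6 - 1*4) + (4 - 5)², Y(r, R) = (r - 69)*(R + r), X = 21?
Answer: 0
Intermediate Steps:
Y(r, R) = (-69 + r)*(R + r)
z = 3 (z = (6 - 4) + (-1)² = 2 + 1 = 3)
j(U) = 0 (j(U) = 0*(-3) = 0)
j(z)*Y(66, X) = 0*(66² - 69*21 - 69*66 + 21*66) = 0*(4356 - 1449 - 4554 + 1386) = 0*(-261) = 0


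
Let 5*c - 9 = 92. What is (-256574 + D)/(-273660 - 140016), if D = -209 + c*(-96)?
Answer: 1293611/2068380 ≈ 0.62542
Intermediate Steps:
c = 101/5 (c = 9/5 + (⅕)*92 = 9/5 + 92/5 = 101/5 ≈ 20.200)
D = -10741/5 (D = -209 + (101/5)*(-96) = -209 - 9696/5 = -10741/5 ≈ -2148.2)
(-256574 + D)/(-273660 - 140016) = (-256574 - 10741/5)/(-273660 - 140016) = -1293611/5/(-413676) = -1293611/5*(-1/413676) = 1293611/2068380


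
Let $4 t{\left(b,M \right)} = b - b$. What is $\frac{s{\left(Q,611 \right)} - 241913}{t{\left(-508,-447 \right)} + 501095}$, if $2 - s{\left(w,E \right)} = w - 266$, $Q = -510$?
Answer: $- \frac{48227}{100219} \approx -0.48122$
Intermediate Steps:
$t{\left(b,M \right)} = 0$ ($t{\left(b,M \right)} = \frac{b - b}{4} = \frac{1}{4} \cdot 0 = 0$)
$s{\left(w,E \right)} = 268 - w$ ($s{\left(w,E \right)} = 2 - \left(w - 266\right) = 2 - \left(-266 + w\right) = 268 - w$)
$\frac{s{\left(Q,611 \right)} - 241913}{t{\left(-508,-447 \right)} + 501095} = \frac{\left(268 - -510\right) - 241913}{0 + 501095} = \frac{\left(268 + 510\right) - 241913}{501095} = \left(778 - 241913\right) \frac{1}{501095} = \left(-241135\right) \frac{1}{501095} = - \frac{48227}{100219}$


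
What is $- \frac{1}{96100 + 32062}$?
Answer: $- \frac{1}{128162} \approx -7.8026 \cdot 10^{-6}$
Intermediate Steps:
$- \frac{1}{96100 + 32062} = - \frac{1}{128162}$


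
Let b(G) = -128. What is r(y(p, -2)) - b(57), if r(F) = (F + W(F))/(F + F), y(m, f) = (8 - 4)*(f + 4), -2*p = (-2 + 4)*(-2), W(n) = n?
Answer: 129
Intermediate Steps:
p = 2 (p = -(-2 + 4)*(-2)/2 = -(-2) = -½*(-4) = 2)
y(m, f) = 16 + 4*f (y(m, f) = 4*(4 + f) = 16 + 4*f)
r(F) = 1 (r(F) = (F + F)/(F + F) = (2*F)/((2*F)) = (2*F)*(1/(2*F)) = 1)
r(y(p, -2)) - b(57) = 1 - 1*(-128) = 1 + 128 = 129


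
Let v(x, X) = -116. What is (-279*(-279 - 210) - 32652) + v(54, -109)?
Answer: 103663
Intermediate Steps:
(-279*(-279 - 210) - 32652) + v(54, -109) = (-279*(-279 - 210) - 32652) - 116 = (-279*(-489) - 32652) - 116 = (136431 - 32652) - 116 = 103779 - 116 = 103663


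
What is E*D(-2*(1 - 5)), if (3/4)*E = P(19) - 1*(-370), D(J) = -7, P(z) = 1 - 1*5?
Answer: -3416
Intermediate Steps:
P(z) = -4 (P(z) = 1 - 5 = -4)
E = 488 (E = 4*(-4 - 1*(-370))/3 = 4*(-4 + 370)/3 = (4/3)*366 = 488)
E*D(-2*(1 - 5)) = 488*(-7) = -3416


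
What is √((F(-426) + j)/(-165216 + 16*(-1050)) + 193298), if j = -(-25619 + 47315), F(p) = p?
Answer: √308831635590/1264 ≈ 439.66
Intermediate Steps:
j = -21696 (j = -1*21696 = -21696)
√((F(-426) + j)/(-165216 + 16*(-1050)) + 193298) = √((-426 - 21696)/(-165216 + 16*(-1050)) + 193298) = √(-22122/(-165216 - 16800) + 193298) = √(-22122/(-182016) + 193298) = √(-22122*(-1/182016) + 193298) = √(1229/10112 + 193298) = √(1954630605/10112) = √308831635590/1264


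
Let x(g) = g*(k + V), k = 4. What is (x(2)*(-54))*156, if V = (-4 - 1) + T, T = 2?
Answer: -16848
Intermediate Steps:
V = -3 (V = (-4 - 1) + 2 = -5 + 2 = -3)
x(g) = g (x(g) = g*(4 - 3) = g*1 = g)
(x(2)*(-54))*156 = (2*(-54))*156 = -108*156 = -16848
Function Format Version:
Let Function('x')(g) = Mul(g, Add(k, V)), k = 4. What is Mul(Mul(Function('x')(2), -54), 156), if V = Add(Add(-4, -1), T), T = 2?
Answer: -16848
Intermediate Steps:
V = -3 (V = Add(Add(-4, -1), 2) = Add(-5, 2) = -3)
Function('x')(g) = g (Function('x')(g) = Mul(g, Add(4, -3)) = Mul(g, 1) = g)
Mul(Mul(Function('x')(2), -54), 156) = Mul(Mul(2, -54), 156) = Mul(-108, 156) = -16848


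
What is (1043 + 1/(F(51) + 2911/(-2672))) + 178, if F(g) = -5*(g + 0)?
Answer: 835492219/684271 ≈ 1221.0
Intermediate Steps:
F(g) = -5*g
(1043 + 1/(F(51) + 2911/(-2672))) + 178 = (1043 + 1/(-5*51 + 2911/(-2672))) + 178 = (1043 + 1/(-255 + 2911*(-1/2672))) + 178 = (1043 + 1/(-255 - 2911/2672)) + 178 = (1043 + 1/(-684271/2672)) + 178 = (1043 - 2672/684271) + 178 = 713691981/684271 + 178 = 835492219/684271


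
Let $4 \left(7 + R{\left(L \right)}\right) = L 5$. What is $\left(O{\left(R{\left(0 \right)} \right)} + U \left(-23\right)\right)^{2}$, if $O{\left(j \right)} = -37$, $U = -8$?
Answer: $21609$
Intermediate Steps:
$R{\left(L \right)} = -7 + \frac{5 L}{4}$ ($R{\left(L \right)} = -7 + \frac{L 5}{4} = -7 + \frac{5 L}{4}$)
$\left(O{\left(R{\left(0 \right)} \right)} + U \left(-23\right)\right)^{2} = \left(-37 - -184\right)^{2} = \left(-37 + 184\right)^{2} = 147^{2} = 21609$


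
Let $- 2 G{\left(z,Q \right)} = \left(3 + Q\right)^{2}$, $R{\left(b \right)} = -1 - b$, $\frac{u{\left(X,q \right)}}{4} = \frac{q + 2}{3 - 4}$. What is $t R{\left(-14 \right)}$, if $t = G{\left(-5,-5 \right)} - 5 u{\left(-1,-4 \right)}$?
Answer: $-546$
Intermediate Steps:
$u{\left(X,q \right)} = -8 - 4 q$ ($u{\left(X,q \right)} = 4 \frac{q + 2}{3 - 4} = 4 \frac{2 + q}{-1} = 4 \left(2 + q\right) \left(-1\right) = 4 \left(-2 - q\right) = -8 - 4 q$)
$G{\left(z,Q \right)} = - \frac{\left(3 + Q\right)^{2}}{2}$
$t = -42$ ($t = - \frac{\left(3 - 5\right)^{2}}{2} - 5 \left(-8 - -16\right) = - \frac{\left(-2\right)^{2}}{2} - 5 \left(-8 + 16\right) = \left(- \frac{1}{2}\right) 4 - 40 = -2 - 40 = -42$)
$t R{\left(-14 \right)} = - 42 \left(-1 - -14\right) = - 42 \left(-1 + 14\right) = \left(-42\right) 13 = -546$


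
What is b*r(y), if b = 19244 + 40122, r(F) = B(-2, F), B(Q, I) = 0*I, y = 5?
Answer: 0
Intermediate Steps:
B(Q, I) = 0
r(F) = 0
b = 59366
b*r(y) = 59366*0 = 0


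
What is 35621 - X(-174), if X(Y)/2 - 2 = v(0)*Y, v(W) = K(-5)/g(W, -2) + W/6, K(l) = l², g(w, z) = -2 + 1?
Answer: 26917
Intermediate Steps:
g(w, z) = -1
v(W) = -25 + W/6 (v(W) = (-5)²/(-1) + W/6 = 25*(-1) + W*(⅙) = -25 + W/6)
X(Y) = 4 - 50*Y (X(Y) = 4 + 2*((-25 + (⅙)*0)*Y) = 4 + 2*((-25 + 0)*Y) = 4 + 2*(-25*Y) = 4 - 50*Y)
35621 - X(-174) = 35621 - (4 - 50*(-174)) = 35621 - (4 + 8700) = 35621 - 1*8704 = 35621 - 8704 = 26917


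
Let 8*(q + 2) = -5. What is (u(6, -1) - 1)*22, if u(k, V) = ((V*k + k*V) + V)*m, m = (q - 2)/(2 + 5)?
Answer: 4675/28 ≈ 166.96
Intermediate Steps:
q = -21/8 (q = -2 + (⅛)*(-5) = -2 - 5/8 = -21/8 ≈ -2.6250)
m = -37/56 (m = (-21/8 - 2)/(2 + 5) = -37/8/7 = -37/8*⅐ = -37/56 ≈ -0.66071)
u(k, V) = -37*V/56 - 37*V*k/28 (u(k, V) = ((V*k + k*V) + V)*(-37/56) = ((V*k + V*k) + V)*(-37/56) = (2*V*k + V)*(-37/56) = (V + 2*V*k)*(-37/56) = -37*V/56 - 37*V*k/28)
(u(6, -1) - 1)*22 = (-37/56*(-1)*(1 + 2*6) - 1)*22 = (-37/56*(-1)*(1 + 12) - 1)*22 = (-37/56*(-1)*13 - 1)*22 = (481/56 - 1)*22 = (425/56)*22 = 4675/28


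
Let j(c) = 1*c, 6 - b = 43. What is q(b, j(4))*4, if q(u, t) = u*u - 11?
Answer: 5432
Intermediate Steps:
b = -37 (b = 6 - 1*43 = 6 - 43 = -37)
j(c) = c
q(u, t) = -11 + u**2 (q(u, t) = u**2 - 11 = -11 + u**2)
q(b, j(4))*4 = (-11 + (-37)**2)*4 = (-11 + 1369)*4 = 1358*4 = 5432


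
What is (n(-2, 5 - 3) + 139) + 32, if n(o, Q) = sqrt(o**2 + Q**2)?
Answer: 171 + 2*sqrt(2) ≈ 173.83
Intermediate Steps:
n(o, Q) = sqrt(Q**2 + o**2)
(n(-2, 5 - 3) + 139) + 32 = (sqrt((5 - 3)**2 + (-2)**2) + 139) + 32 = (sqrt(2**2 + 4) + 139) + 32 = (sqrt(4 + 4) + 139) + 32 = (sqrt(8) + 139) + 32 = (2*sqrt(2) + 139) + 32 = (139 + 2*sqrt(2)) + 32 = 171 + 2*sqrt(2)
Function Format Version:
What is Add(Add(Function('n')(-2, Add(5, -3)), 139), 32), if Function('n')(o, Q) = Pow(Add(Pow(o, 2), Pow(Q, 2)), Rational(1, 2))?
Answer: Add(171, Mul(2, Pow(2, Rational(1, 2)))) ≈ 173.83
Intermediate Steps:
Function('n')(o, Q) = Pow(Add(Pow(Q, 2), Pow(o, 2)), Rational(1, 2))
Add(Add(Function('n')(-2, Add(5, -3)), 139), 32) = Add(Add(Pow(Add(Pow(Add(5, -3), 2), Pow(-2, 2)), Rational(1, 2)), 139), 32) = Add(Add(Pow(Add(Pow(2, 2), 4), Rational(1, 2)), 139), 32) = Add(Add(Pow(Add(4, 4), Rational(1, 2)), 139), 32) = Add(Add(Pow(8, Rational(1, 2)), 139), 32) = Add(Add(Mul(2, Pow(2, Rational(1, 2))), 139), 32) = Add(Add(139, Mul(2, Pow(2, Rational(1, 2)))), 32) = Add(171, Mul(2, Pow(2, Rational(1, 2))))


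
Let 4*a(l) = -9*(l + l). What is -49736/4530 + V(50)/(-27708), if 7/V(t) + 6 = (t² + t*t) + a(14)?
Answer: -377518755591/34384750580 ≈ -10.979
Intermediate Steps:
a(l) = -9*l/2 (a(l) = (-9*(l + l))/4 = (-18*l)/4 = -9*l/2)
V(t) = 7/(-69 + 2*t²) (V(t) = 7/(-6 + ((t² + t*t) - 9/2*14)) = 7/(-6 + ((t² + t²) - 63)) = 7/(-6 + (2*t² - 63)) = 7/(-6 + (-63 + 2*t²)) = 7/(-69 + 2*t²))
-49736/4530 + V(50)/(-27708) = -49736/4530 + (7/(-69 + 2*50²))/(-27708) = -49736*1/4530 + (7/(-69 + 2*2500))*(-1/27708) = -24868/2265 + (7/(-69 + 5000))*(-1/27708) = -24868/2265 + (7/4931)*(-1/27708) = -24868/2265 - 7/136628148 = -377518755591/34384750580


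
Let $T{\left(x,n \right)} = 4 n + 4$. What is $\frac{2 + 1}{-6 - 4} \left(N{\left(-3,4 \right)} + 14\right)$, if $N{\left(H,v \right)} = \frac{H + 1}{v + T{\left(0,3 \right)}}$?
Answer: $- \frac{417}{100} \approx -4.17$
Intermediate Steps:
$T{\left(x,n \right)} = 4 + 4 n$
$N{\left(H,v \right)} = \frac{1 + H}{16 + v}$ ($N{\left(H,v \right)} = \frac{H + 1}{v + \left(4 + 4 \cdot 3\right)} = \frac{1 + H}{v + \left(4 + 12\right)} = \frac{1 + H}{v + 16} = \frac{1 + H}{16 + v}$)
$\frac{2 + 1}{-6 - 4} \left(N{\left(-3,4 \right)} + 14\right) = \frac{2 + 1}{-6 - 4} \left(\frac{1 - 3}{16 + 4} + 14\right) = \frac{3}{-10} \left(\frac{1}{20} \left(-2\right) + 14\right) = 3 \left(- \frac{1}{10}\right) \left(\frac{1}{20} \left(-2\right) + 14\right) = - \frac{3 \left(- \frac{1}{10} + 14\right)}{10} = \left(- \frac{3}{10}\right) \frac{139}{10} = - \frac{417}{100}$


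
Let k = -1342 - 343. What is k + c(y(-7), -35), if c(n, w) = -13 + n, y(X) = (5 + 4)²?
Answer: -1617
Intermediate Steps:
y(X) = 81 (y(X) = 9² = 81)
k = -1685
k + c(y(-7), -35) = -1685 + (-13 + 81) = -1685 + 68 = -1617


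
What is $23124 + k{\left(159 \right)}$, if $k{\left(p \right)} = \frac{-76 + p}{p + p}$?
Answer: $\frac{7353515}{318} \approx 23124.0$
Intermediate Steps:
$k{\left(p \right)} = \frac{-76 + p}{2 p}$
$23124 + k{\left(159 \right)} = 23124 + \frac{-76 + 159}{2 \cdot 159} = 23124 + \frac{1}{2} \cdot \frac{1}{159} \cdot 83 = 23124 + \frac{83}{318} = \frac{7353515}{318}$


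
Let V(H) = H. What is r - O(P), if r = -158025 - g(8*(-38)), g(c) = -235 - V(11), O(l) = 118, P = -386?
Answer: -157897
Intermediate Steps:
g(c) = -246 (g(c) = -235 - 1*11 = -235 - 11 = -246)
r = -157779 (r = -158025 - 1*(-246) = -158025 + 246 = -157779)
r - O(P) = -157779 - 1*118 = -157779 - 118 = -157897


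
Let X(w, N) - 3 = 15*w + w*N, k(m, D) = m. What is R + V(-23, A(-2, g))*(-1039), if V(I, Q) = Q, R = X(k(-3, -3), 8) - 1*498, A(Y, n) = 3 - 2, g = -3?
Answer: -1603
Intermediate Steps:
X(w, N) = 3 + 15*w + N*w (X(w, N) = 3 + (15*w + w*N) = 3 + (15*w + N*w) = 3 + 15*w + N*w)
A(Y, n) = 1
R = -564 (R = (3 + 15*(-3) + 8*(-3)) - 1*498 = (3 - 45 - 24) - 498 = -66 - 498 = -564)
R + V(-23, A(-2, g))*(-1039) = -564 + 1*(-1039) = -564 - 1039 = -1603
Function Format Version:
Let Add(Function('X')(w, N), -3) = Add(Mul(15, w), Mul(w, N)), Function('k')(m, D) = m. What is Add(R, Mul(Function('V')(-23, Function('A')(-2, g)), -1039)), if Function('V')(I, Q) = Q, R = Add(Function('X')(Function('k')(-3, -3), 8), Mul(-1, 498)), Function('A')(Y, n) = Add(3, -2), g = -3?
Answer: -1603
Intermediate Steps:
Function('X')(w, N) = Add(3, Mul(15, w), Mul(N, w)) (Function('X')(w, N) = Add(3, Add(Mul(15, w), Mul(w, N))) = Add(3, Add(Mul(15, w), Mul(N, w))) = Add(3, Mul(15, w), Mul(N, w)))
Function('A')(Y, n) = 1
R = -564 (R = Add(Add(3, Mul(15, -3), Mul(8, -3)), Mul(-1, 498)) = Add(Add(3, -45, -24), -498) = Add(-66, -498) = -564)
Add(R, Mul(Function('V')(-23, Function('A')(-2, g)), -1039)) = Add(-564, Mul(1, -1039)) = Add(-564, -1039) = -1603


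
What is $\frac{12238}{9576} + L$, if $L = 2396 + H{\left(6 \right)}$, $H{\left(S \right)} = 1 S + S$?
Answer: $\frac{11535623}{4788} \approx 2409.3$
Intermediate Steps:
$H{\left(S \right)} = 2 S$ ($H{\left(S \right)} = S + S = 2 S$)
$L = 2408$ ($L = 2396 + 2 \cdot 6 = 2396 + 12 = 2408$)
$\frac{12238}{9576} + L = \frac{12238}{9576} + 2408 = 12238 \cdot \frac{1}{9576} + 2408 = \frac{6119}{4788} + 2408 = \frac{11535623}{4788}$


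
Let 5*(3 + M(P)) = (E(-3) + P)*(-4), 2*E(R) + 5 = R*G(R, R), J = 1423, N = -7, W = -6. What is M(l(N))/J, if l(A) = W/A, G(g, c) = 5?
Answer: 151/49805 ≈ 0.0030318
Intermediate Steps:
l(A) = -6/A
E(R) = -5/2 + 5*R/2 (E(R) = -5/2 + (R*5)/2 = -5/2 + (5*R)/2 = -5/2 + 5*R/2)
M(P) = 5 - 4*P/5 (M(P) = -3 + (((-5/2 + (5/2)*(-3)) + P)*(-4))/5 = -3 + (((-5/2 - 15/2) + P)*(-4))/5 = -3 + ((-10 + P)*(-4))/5 = -3 + (40 - 4*P)/5 = -3 + (8 - 4*P/5) = 5 - 4*P/5)
M(l(N))/J = (5 - (-24)/(5*(-7)))/1423 = (5 - (-24)*(-1)/(5*7))*(1/1423) = (5 - ⅘*6/7)*(1/1423) = (5 - 24/35)*(1/1423) = (151/35)*(1/1423) = 151/49805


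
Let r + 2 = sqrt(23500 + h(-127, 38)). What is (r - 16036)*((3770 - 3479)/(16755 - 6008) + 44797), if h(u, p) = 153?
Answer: -701930261700/977 + 481433650*sqrt(23653)/10747 ≈ -7.1157e+8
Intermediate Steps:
r = -2 + sqrt(23653) (r = -2 + sqrt(23500 + 153) = -2 + sqrt(23653) ≈ 151.80)
(r - 16036)*((3770 - 3479)/(16755 - 6008) + 44797) = ((-2 + sqrt(23653)) - 16036)*((3770 - 3479)/(16755 - 6008) + 44797) = (-16038 + sqrt(23653))*(291/10747 + 44797) = (-16038 + sqrt(23653))*(481433650/10747) = -701930261700/977 + 481433650*sqrt(23653)/10747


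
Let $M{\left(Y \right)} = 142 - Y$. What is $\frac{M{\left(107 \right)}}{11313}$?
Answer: $\frac{35}{11313} \approx 0.0030938$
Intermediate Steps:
$\frac{M{\left(107 \right)}}{11313} = \frac{142 - 107}{11313} = \left(142 - 107\right) \frac{1}{11313} = 35 \cdot \frac{1}{11313} = \frac{35}{11313}$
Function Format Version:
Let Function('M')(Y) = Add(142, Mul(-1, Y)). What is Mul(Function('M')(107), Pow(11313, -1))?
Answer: Rational(35, 11313) ≈ 0.0030938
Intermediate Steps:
Mul(Function('M')(107), Pow(11313, -1)) = Mul(Add(142, Mul(-1, 107)), Pow(11313, -1)) = Mul(Add(142, -107), Rational(1, 11313)) = Mul(35, Rational(1, 11313)) = Rational(35, 11313)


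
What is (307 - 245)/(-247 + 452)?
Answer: 62/205 ≈ 0.30244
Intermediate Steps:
(307 - 245)/(-247 + 452) = 62/205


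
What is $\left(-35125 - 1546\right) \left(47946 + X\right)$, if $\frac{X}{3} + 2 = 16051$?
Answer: $-3523826403$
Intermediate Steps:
$X = 48147$ ($X = -6 + 3 \cdot 16051 = -6 + 48153 = 48147$)
$\left(-35125 - 1546\right) \left(47946 + X\right) = \left(-35125 - 1546\right) \left(47946 + 48147\right) = \left(-36671\right) 96093 = -3523826403$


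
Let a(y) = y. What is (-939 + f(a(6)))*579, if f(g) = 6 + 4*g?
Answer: -526311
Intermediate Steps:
(-939 + f(a(6)))*579 = (-939 + (6 + 4*6))*579 = (-939 + (6 + 24))*579 = (-939 + 30)*579 = -909*579 = -526311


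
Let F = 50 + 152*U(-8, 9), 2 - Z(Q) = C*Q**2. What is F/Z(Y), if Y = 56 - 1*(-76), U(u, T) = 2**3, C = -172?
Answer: 633/1498465 ≈ 0.00042243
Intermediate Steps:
U(u, T) = 8
Y = 132 (Y = 56 + 76 = 132)
Z(Q) = 2 + 172*Q**2 (Z(Q) = 2 - (-172)*Q**2 = 2 + 172*Q**2)
F = 1266 (F = 50 + 152*8 = 50 + 1216 = 1266)
F/Z(Y) = 1266/(2 + 172*132**2) = 1266/(2 + 172*17424) = 1266/(2 + 2996928) = 1266/2996930 = 1266*(1/2996930) = 633/1498465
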